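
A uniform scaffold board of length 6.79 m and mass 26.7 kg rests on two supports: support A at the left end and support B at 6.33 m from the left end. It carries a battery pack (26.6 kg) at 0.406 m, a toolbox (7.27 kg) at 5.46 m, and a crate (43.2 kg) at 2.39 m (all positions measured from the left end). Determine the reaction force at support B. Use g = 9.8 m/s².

R_B ≈ 378 N

Taking torques about support A:
Beam weight: 26.7 × 9.8 = 261.7 N down at 3.395 m → arm 3.395 m, τ = 261.7 × 3.395 = 888.5 N·m clockwise.
Battery pack: 26.6 × 9.8 = 260.7 N down at 0.406 m → arm 0.406 m, τ = 260.7 × 0.406 = 105.8 N·m clockwise.
Toolbox: 7.27 × 9.8 = 71.25 N down at 5.46 m → arm 5.46 m, τ = 71.25 × 5.46 = 389 N·m clockwise.
Crate: 43.2 × 9.8 = 423.4 N down at 2.39 m → arm 2.39 m, τ = 423.4 × 2.39 = 1012 N·m clockwise.
Net load moment about support A = 2395 N·m clockwise.
Reaction R at support B is upward at 6.33 m, arm 6.33 m → moment R × 6.33 counterclockwise.
Balancing moments: R × 6.33 = 2395, giving R = 378 N.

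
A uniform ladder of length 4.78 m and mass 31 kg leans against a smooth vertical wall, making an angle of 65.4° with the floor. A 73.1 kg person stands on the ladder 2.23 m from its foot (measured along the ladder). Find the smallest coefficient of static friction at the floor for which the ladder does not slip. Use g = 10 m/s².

Sum moments about the foot of the ladder (the floor normal and friction both act there and drop out).
Ladder weight 31×10 = 310 N acts at 2.39 m along the ladder; its horizontal arm is 2.39·cos65.4° = 0.9949 m → τ = 308.4 N·m clockwise.
Person: 73.1×10 = 731 N at 2.23 m → arm 0.9283 m → τ = 678.6 N·m clockwise.
Wall normal N acts horizontally at the top; its moment arm is the height L sinθ = 4.78·sin65.4° = 4.346 m, counterclockwise.
Balancing moments: N × 4.346 = 987, giving N = 227.1 N.
ΣFx = 0 ⇒ f = N_wall = 227.1 N. ΣFy = 0 ⇒ N_floor = 1041 N.
μ_min = f / N_floor = 227.1 / 1041 = 0.218.

μ_min ≈ 0.218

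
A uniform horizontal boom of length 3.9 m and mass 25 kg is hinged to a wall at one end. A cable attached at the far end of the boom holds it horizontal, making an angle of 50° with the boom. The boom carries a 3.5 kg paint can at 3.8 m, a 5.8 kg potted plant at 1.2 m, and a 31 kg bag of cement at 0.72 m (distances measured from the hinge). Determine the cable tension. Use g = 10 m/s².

Taking torques about the hinge:
Beam weight: 25 × 10 = 250 N down at 1.95 m → arm 1.95 m, τ = 250 × 1.95 = 487.5 N·m clockwise.
Paint can: 3.5 × 10 = 35 N down at 3.8 m → arm 3.8 m, τ = 35 × 3.8 = 133 N·m clockwise.
Potted plant: 5.8 × 10 = 58 N down at 1.2 m → arm 1.2 m, τ = 58 × 1.2 = 69.6 N·m clockwise.
Bag of cement: 31 × 10 = 310 N down at 0.72 m → arm 0.72 m, τ = 310 × 0.72 = 223.2 N·m clockwise.
Total clockwise load moment = 913.3 N·m.
The cable tension T acts at 3.9 m; only its component perpendicular to the boom, T sinθ, produces torque. sin 50° = 0.766.
Στ = 0 ⇒ T × 3.9 × 0.766 = 913.3 ⇒ T = 913.3 / 2.987 = 306 N.

T ≈ 306 N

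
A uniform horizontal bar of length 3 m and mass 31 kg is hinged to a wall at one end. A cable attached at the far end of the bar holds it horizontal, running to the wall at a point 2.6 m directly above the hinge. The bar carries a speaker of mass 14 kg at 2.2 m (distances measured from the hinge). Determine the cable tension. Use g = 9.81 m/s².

T ≈ 386 N

Sum moments about the hinge (the unknown hinge reaction has zero arm there).
Beam weight: 31 × 9.81 = 304.1 N down at 1.5 m → arm 1.5 m, τ = 304.1 × 1.5 = 456.2 N·m clockwise.
Speaker: 14 × 9.81 = 137.3 N down at 2.2 m → arm 2.2 m, τ = 137.3 × 2.2 = 302.1 N·m clockwise.
Total clockwise load moment = 758.3 N·m.
The cable tension T acts at 3 m; only its component perpendicular to the bar, T sinθ, produces torque. sinθ = h/√(h²+d²) = 2.6/√(2.6²+3²) = 0.6549.
Στ = 0 ⇒ T × 3 × 0.6549 = 758.3 ⇒ T = 758.3 / 1.965 = 386 N.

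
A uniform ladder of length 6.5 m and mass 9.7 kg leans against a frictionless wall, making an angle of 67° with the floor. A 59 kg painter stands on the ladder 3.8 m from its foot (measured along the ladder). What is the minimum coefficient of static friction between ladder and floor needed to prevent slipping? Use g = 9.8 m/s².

Sum moments about the foot of the ladder (the floor normal and friction both act there and drop out).
Ladder weight 9.7×9.8 = 95.06 N acts at 3.25 m along the ladder; its horizontal arm is 3.25·cos67° = 1.27 m → τ = 120.7 N·m clockwise.
Painter: 59×9.8 = 578.2 N at 3.8 m → arm 1.485 m → τ = 858.6 N·m clockwise.
Wall normal N acts horizontally at the top; its moment arm is the height L sinθ = 6.5·sin67° = 5.983 m, counterclockwise.
For rotational equilibrium, N × 5.983 = 979.3, so N = 163.7 N.
ΣFx = 0 ⇒ f = N_wall = 163.7 N. ΣFy = 0 ⇒ N_floor = 673.3 N.
μ_min = f / N_floor = 163.7 / 673.3 = 0.243.

μ_min ≈ 0.243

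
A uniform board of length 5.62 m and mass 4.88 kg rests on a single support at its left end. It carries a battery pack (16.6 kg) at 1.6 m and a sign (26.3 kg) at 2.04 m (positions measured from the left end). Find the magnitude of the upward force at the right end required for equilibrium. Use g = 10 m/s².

Taking torques about the left end:
Beam weight: 4.88 × 10 = 48.8 N down at 2.81 m → arm 2.81 m, τ = 48.8 × 2.81 = 137.1 N·m clockwise.
Battery pack: 16.6 × 10 = 166 N down at 1.6 m → arm 1.6 m, τ = 166 × 1.6 = 265.6 N·m clockwise.
Sign: 26.3 × 10 = 263 N down at 2.04 m → arm 2.04 m, τ = 263 × 2.04 = 536.5 N·m clockwise.
Net moment of the loads = 939.2 N·m clockwise.
The upward force F acts at the right end, arm 5.62 m, giving F × 5.62 counterclockwise.
Balancing moments: F × 5.62 = 939.2, giving F = 939.2 / 5.62 = 167 N.

F ≈ 167 N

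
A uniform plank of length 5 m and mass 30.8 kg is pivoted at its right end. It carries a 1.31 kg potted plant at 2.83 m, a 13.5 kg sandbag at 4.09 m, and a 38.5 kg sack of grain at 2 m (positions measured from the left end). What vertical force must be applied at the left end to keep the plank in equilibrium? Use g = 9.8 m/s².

F ≈ 407 N

Take moments about the right end.
Beam weight: 30.8 × 9.8 = 301.8 N down at 2.5 m → arm 2.5 m, τ = 301.8 × 2.5 = 754.5 N·m counterclockwise.
Potted plant: 1.31 × 9.8 = 12.84 N down at 2.83 m → arm 2.17 m, τ = 12.84 × 2.17 = 27.86 N·m counterclockwise.
Sandbag: 13.5 × 9.8 = 132.3 N down at 4.09 m → arm 0.91 m, τ = 132.3 × 0.91 = 120.4 N·m counterclockwise.
Sack of grain: 38.5 × 9.8 = 377.3 N down at 2 m → arm 3 m, τ = 377.3 × 3 = 1132 N·m counterclockwise.
Net moment of the loads = 2035 N·m counterclockwise.
The upward force F acts at the left end, arm 5 m, giving F × 5 clockwise.
Setting net torque to zero: F × 5 = 2035 → F = 2035 / 5 = 407 N.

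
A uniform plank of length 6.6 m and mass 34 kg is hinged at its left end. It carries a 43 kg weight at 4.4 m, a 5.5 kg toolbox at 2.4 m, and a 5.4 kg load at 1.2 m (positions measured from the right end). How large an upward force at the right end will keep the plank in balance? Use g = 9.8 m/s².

F ≈ 385 N

Sum moments about the left end (the unknown pivot reaction has zero arm there).
Beam weight: 34 × 9.8 = 333.2 N down at 3.3 m → arm 3.3 m, τ = 333.2 × 3.3 = 1100 N·m clockwise.
Weight: 43 × 9.8 = 421.4 N down at 4.4 m → arm 2.2 m, τ = 421.4 × 2.2 = 927.1 N·m clockwise.
Toolbox: 5.5 × 9.8 = 53.9 N down at 2.4 m → arm 4.2 m, τ = 53.9 × 4.2 = 226.4 N·m clockwise.
Load: 5.4 × 9.8 = 52.92 N down at 1.2 m → arm 5.4 m, τ = 52.92 × 5.4 = 285.8 N·m clockwise.
Net moment of the loads = 2539 N·m clockwise.
The upward force F acts at the right end, arm 6.6 m, giving F × 6.6 counterclockwise.
Setting net torque to zero: F × 6.6 = 2539 → F = 2539 / 6.6 = 385 N.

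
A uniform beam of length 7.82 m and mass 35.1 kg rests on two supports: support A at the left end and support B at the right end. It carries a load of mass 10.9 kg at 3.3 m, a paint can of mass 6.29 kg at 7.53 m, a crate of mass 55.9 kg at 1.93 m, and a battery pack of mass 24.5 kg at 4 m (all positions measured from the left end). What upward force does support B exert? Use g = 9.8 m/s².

R_B ≈ 534 N

Take moments about support A.
Beam weight: 35.1 × 9.8 = 344 N down at 3.91 m → arm 3.91 m, τ = 344 × 3.91 = 1345 N·m clockwise.
Load: 10.9 × 9.8 = 106.8 N down at 3.3 m → arm 3.3 m, τ = 106.8 × 3.3 = 352.4 N·m clockwise.
Paint can: 6.29 × 9.8 = 61.64 N down at 7.53 m → arm 7.53 m, τ = 61.64 × 7.53 = 464.1 N·m clockwise.
Crate: 55.9 × 9.8 = 547.8 N down at 1.93 m → arm 1.93 m, τ = 547.8 × 1.93 = 1057 N·m clockwise.
Battery pack: 24.5 × 9.8 = 240.1 N down at 4 m → arm 4 m, τ = 240.1 × 4 = 960.4 N·m clockwise.
Net load moment about support A = 4179 N·m clockwise.
Reaction R at support B is upward at 7.82 m, arm 7.82 m → moment R × 7.82 counterclockwise.
Setting net torque to zero: R × 7.82 = 4179 → R = 534 N.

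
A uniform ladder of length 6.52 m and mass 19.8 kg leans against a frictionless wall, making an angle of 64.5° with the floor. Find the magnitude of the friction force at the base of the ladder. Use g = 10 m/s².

Sum moments about the foot of the ladder (the floor normal and friction both act there and drop out).
Ladder weight 19.8×10 = 198 N acts at 3.26 m along the ladder; its horizontal arm is 3.26·cos64.5° = 1.403 m → τ = 277.8 N·m clockwise.
Wall normal N acts horizontally at the top; its moment arm is the height L sinθ = 6.52·sin64.5° = 5.885 m, counterclockwise.
Balancing moments: N × 5.885 = 277.8, giving N = 47.2 N.
ΣFx = 0: friction at the foot balances the wall's push, so f = N_wall = 47.2 N.

f ≈ 47.2 N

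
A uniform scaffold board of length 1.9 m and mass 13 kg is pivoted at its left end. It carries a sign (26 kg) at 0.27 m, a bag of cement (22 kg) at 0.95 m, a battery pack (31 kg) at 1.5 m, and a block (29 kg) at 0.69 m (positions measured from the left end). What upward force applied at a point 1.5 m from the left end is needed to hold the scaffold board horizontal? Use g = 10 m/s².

About the left end:
Beam weight: 13 × 10 = 130 N down at 0.95 m → arm 0.95 m, τ = 130 × 0.95 = 123.5 N·m clockwise.
Sign: 26 × 10 = 260 N down at 0.27 m → arm 0.27 m, τ = 260 × 0.27 = 70.2 N·m clockwise.
Bag of cement: 22 × 10 = 220 N down at 0.95 m → arm 0.95 m, τ = 220 × 0.95 = 209 N·m clockwise.
Battery pack: 31 × 10 = 310 N down at 1.5 m → arm 1.5 m, τ = 310 × 1.5 = 465 N·m clockwise.
Block: 29 × 10 = 290 N down at 0.69 m → arm 0.69 m, τ = 290 × 0.69 = 200.1 N·m clockwise.
Net moment of the loads = 1068 N·m clockwise.
The upward force F acts at a point 1.5 m from the left end, arm 1.5 m, giving F × 1.5 counterclockwise.
Balancing moments: F × 1.5 = 1068, giving F = 1068 / 1.5 = 712 N.

F ≈ 712 N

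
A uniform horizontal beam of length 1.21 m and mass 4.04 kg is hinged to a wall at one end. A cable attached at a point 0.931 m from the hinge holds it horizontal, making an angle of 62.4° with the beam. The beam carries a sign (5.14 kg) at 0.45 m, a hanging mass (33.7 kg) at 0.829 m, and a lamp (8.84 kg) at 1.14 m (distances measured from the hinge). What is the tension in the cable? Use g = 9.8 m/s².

Choose the hinge as the axis so the unknown hinge reaction has zero arm there.
Beam weight: 4.04 × 9.8 = 39.59 N down at 0.605 m → arm 0.605 m, τ = 39.59 × 0.605 = 23.95 N·m clockwise.
Sign: 5.14 × 9.8 = 50.37 N down at 0.45 m → arm 0.45 m, τ = 50.37 × 0.45 = 22.67 N·m clockwise.
Hanging mass: 33.7 × 9.8 = 330.3 N down at 0.829 m → arm 0.829 m, τ = 330.3 × 0.829 = 273.8 N·m clockwise.
Lamp: 8.84 × 9.8 = 86.63 N down at 1.14 m → arm 1.14 m, τ = 86.63 × 1.14 = 98.76 N·m clockwise.
Total clockwise load moment = 419.2 N·m.
The cable tension T acts at 0.931 m; only its component perpendicular to the beam, T sinθ, produces torque. sin 62.4° = 0.8862.
Balancing moments: T × 0.931 × 0.8862 = 419.2, giving T = 419.2 / 0.8251 = 508 N.

T ≈ 508 N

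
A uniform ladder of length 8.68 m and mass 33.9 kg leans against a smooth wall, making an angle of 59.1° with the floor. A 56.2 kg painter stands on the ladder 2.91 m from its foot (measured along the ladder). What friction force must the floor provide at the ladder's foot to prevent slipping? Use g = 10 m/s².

Sum moments about the foot of the ladder (the floor normal and friction both act there and drop out).
Ladder weight 33.9×10 = 339 N acts at 4.34 m along the ladder; its horizontal arm is 4.34·cos59.1° = 2.229 m → τ = 755.6 N·m clockwise.
Painter: 56.2×10 = 562 N at 2.91 m → arm 1.494 m → τ = 839.6 N·m clockwise.
Wall normal N acts horizontally at the top; its moment arm is the height L sinθ = 8.68·sin59.1° = 7.448 m, counterclockwise.
Balancing moments: N × 7.448 = 1595, giving N = 214 N.
ΣFx = 0: friction at the foot balances the wall's push, so f = N_wall = 214 N.

f ≈ 214 N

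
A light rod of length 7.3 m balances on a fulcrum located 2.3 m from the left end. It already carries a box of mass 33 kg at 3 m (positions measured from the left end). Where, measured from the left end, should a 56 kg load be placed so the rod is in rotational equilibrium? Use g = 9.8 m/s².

x ≈ 1.89 m from the left end

Choose the fulcrum (at 2.3 m from the left end) as the axis so the support reaction has zero arm there.
Box: 33 × 9.8 = 323.4 N down at 3 m → arm 0.7 m, τ = 323.4 × 0.7 = 226.4 N·m clockwise.
Net moment of existing loads = 226.4 N·m clockwise.
The load weighs 56 × 9.8 = 548.8 N and must supply an equal counterclockwise moment, so its lever arm about the fulcrum is 226.4 / 548.8 = 0.413 m.
That puts it at 2.3 − 0.413 = 1.89 m from the left end.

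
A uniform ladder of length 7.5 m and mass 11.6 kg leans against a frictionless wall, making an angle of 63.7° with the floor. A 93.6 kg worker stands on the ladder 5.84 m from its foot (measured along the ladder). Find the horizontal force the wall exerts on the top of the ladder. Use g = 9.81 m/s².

N_wall ≈ 381 N

Choose the foot of the ladder as the axis so the floor normal and friction both act there and drop out.
Ladder weight 11.6×9.81 = 113.8 N acts at 3.75 m along the ladder; its horizontal arm is 3.75·cos63.7° = 1.662 m → τ = 189.1 N·m clockwise.
Worker: 93.6×9.81 = 918.2 N at 5.84 m → arm 2.588 m → τ = 2376 N·m clockwise.
Wall normal N acts horizontally at the top; its moment arm is the height L sinθ = 7.5·sin63.7° = 6.724 m, counterclockwise.
Στ = 0 ⇒ N × 6.724 = 2565 ⇒ N = 381 N.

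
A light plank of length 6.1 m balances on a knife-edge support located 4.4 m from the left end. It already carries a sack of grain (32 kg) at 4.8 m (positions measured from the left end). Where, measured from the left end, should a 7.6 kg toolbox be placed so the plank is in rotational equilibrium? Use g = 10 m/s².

About the knife-edge support (at 4.4 m from the left end):
Sack of grain: 32 × 10 = 320 N down at 4.8 m → arm 0.4 m, τ = 320 × 0.4 = 128 N·m clockwise.
Net moment of existing loads = 128 N·m clockwise.
The toolbox weighs 7.6 × 10 = 76 N and must supply an equal counterclockwise moment, so its lever arm about the knife-edge support is 128 / 76 = 1.68 m.
That puts it at 4.4 − 1.68 = 2.72 m from the left end.

x ≈ 2.72 m from the left end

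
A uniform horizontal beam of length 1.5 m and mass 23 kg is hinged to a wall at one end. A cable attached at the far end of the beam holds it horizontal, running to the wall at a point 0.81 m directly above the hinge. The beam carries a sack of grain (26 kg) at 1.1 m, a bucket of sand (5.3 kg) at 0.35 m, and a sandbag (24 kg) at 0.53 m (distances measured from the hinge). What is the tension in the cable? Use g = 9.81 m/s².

T ≈ 832 N

Take moments about the hinge.
Beam weight: 23 × 9.81 = 225.6 N down at 0.75 m → arm 0.75 m, τ = 225.6 × 0.75 = 169.2 N·m clockwise.
Sack of grain: 26 × 9.81 = 255.1 N down at 1.1 m → arm 1.1 m, τ = 255.1 × 1.1 = 280.6 N·m clockwise.
Bucket of sand: 5.3 × 9.81 = 51.99 N down at 0.35 m → arm 0.35 m, τ = 51.99 × 0.35 = 18.2 N·m clockwise.
Sandbag: 24 × 9.81 = 235.4 N down at 0.53 m → arm 0.53 m, τ = 235.4 × 0.53 = 124.8 N·m clockwise.
Total clockwise load moment = 592.8 N·m.
The cable tension T acts at 1.5 m; only its component perpendicular to the beam, T sinθ, produces torque. sinθ = h/√(h²+d²) = 0.81/√(0.81²+1.5²) = 0.4751.
Στ = 0 ⇒ T × 1.5 × 0.4751 = 592.8 ⇒ T = 592.8 / 0.7127 = 832 N.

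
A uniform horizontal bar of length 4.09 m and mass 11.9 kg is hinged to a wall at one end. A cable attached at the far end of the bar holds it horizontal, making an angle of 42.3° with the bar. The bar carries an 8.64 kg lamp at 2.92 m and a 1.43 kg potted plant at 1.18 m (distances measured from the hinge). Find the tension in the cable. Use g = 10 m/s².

T ≈ 186 N

Choose the hinge as the axis so the unknown hinge reaction has zero arm there.
Beam weight: 11.9 × 10 = 119 N down at 2.045 m → arm 2.045 m, τ = 119 × 2.045 = 243.4 N·m clockwise.
Lamp: 8.64 × 10 = 86.4 N down at 2.92 m → arm 2.92 m, τ = 86.4 × 2.92 = 252.3 N·m clockwise.
Potted plant: 1.43 × 10 = 14.3 N down at 1.18 m → arm 1.18 m, τ = 14.3 × 1.18 = 16.87 N·m clockwise.
Total clockwise load moment = 512.6 N·m.
The cable tension T acts at 4.09 m; only its component perpendicular to the bar, T sinθ, produces torque. sin 42.3° = 0.673.
Setting net torque to zero: T × 4.09 × 0.673 = 512.6 → T = 512.6 / 2.753 = 186 N.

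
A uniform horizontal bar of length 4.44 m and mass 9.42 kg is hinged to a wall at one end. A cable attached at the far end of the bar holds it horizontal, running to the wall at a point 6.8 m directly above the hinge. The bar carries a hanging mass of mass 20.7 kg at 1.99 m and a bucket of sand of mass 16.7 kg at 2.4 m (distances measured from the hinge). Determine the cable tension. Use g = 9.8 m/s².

Take moments about the hinge.
Beam weight: 9.42 × 9.8 = 92.32 N down at 2.22 m → arm 2.22 m, τ = 92.32 × 2.22 = 205 N·m clockwise.
Hanging mass: 20.7 × 9.8 = 202.9 N down at 1.99 m → arm 1.99 m, τ = 202.9 × 1.99 = 403.8 N·m clockwise.
Bucket of sand: 16.7 × 9.8 = 163.7 N down at 2.4 m → arm 2.4 m, τ = 163.7 × 2.4 = 392.9 N·m clockwise.
Total clockwise load moment = 1002 N·m.
The cable tension T acts at 4.44 m; only its component perpendicular to the bar, T sinθ, produces torque. sinθ = h/√(h²+d²) = 6.8/√(6.8²+4.44²) = 0.8373.
Στ = 0 ⇒ T × 4.44 × 0.8373 = 1002 ⇒ T = 1002 / 3.718 = 269 N.

T ≈ 269 N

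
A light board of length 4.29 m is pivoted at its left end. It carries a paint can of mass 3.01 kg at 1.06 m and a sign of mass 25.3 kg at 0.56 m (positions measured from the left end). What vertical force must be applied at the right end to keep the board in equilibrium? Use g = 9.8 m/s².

F ≈ 39.7 N

Taking torques about the left end:
Paint can: 3.01 × 9.8 = 29.5 N down at 1.06 m → arm 1.06 m, τ = 29.5 × 1.06 = 31.27 N·m clockwise.
Sign: 25.3 × 9.8 = 247.9 N down at 0.56 m → arm 0.56 m, τ = 247.9 × 0.56 = 138.8 N·m clockwise.
Net moment of the loads = 170.1 N·m clockwise.
The upward force F acts at the right end, arm 4.29 m, giving F × 4.29 counterclockwise.
Στ = 0 ⇒ F × 4.29 = 170.1 ⇒ F = 170.1 / 4.29 = 39.7 N.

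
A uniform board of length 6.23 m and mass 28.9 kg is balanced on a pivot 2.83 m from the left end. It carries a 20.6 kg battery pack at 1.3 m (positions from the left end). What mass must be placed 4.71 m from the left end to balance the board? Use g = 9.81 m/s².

Choose the pivot (at 2.83 m from the left end) as the axis so the support reaction has zero arm there.
Beam weight: 28.9 × 9.81 = 283.5 N down at 3.115 m → arm 0.285 m, τ = 283.5 × 0.285 = 80.8 N·m clockwise.
Battery pack: 20.6 × 9.81 = 202.1 N down at 1.3 m → arm 1.53 m, τ = 202.1 × 1.53 = 309.2 N·m counterclockwise.
Net moment of known loads = 228.4 N·m counterclockwise.
An unknown mass m at 4.71 m has arm 1.88 m; its moment is m·g·1.88 clockwise.
Στ = 0 ⇒ m × 9.81 × 1.88 = 228.4 ⇒ m = 228.4 / (9.81 × 1.88) = 12.4 kg.

m ≈ 12.4 kg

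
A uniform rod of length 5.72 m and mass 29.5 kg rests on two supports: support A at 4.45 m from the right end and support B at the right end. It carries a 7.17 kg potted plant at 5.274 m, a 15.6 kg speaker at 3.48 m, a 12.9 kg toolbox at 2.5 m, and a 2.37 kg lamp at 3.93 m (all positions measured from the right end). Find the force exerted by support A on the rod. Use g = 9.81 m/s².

Taking torques about support B:
Beam weight: 29.5 × 9.81 = 289.4 N down at 2.86 m → arm 2.86 m, τ = 289.4 × 2.86 = 827.7 N·m counterclockwise.
Potted plant: 7.17 × 9.81 = 70.34 N down at 5.274 m → arm 5.274 m, τ = 70.34 × 5.274 = 371 N·m counterclockwise.
Speaker: 15.6 × 9.81 = 153 N down at 3.48 m → arm 3.48 m, τ = 153 × 3.48 = 532.4 N·m counterclockwise.
Toolbox: 12.9 × 9.81 = 126.5 N down at 2.5 m → arm 2.5 m, τ = 126.5 × 2.5 = 316.2 N·m counterclockwise.
Lamp: 2.37 × 9.81 = 23.25 N down at 3.93 m → arm 3.93 m, τ = 23.25 × 3.93 = 91.37 N·m counterclockwise.
Net load moment about support B = 2139 N·m counterclockwise.
Reaction R at support A is upward at 4.45 m, arm 4.45 m → moment R × 4.45 clockwise.
For rotational equilibrium, R × 4.45 = 2139, so R = 481 N.

R_A ≈ 481 N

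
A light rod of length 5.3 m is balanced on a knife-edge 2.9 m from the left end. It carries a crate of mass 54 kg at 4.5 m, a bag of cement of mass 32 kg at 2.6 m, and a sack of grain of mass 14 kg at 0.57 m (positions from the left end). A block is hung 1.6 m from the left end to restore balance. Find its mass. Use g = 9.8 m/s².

Take moments about the knife-edge (at 2.9 m from the left end).
Crate: 54 × 9.8 = 529.2 N down at 4.5 m → arm 1.6 m, τ = 529.2 × 1.6 = 846.7 N·m clockwise.
Bag of cement: 32 × 9.8 = 313.6 N down at 2.6 m → arm 0.3 m, τ = 313.6 × 0.3 = 94.08 N·m counterclockwise.
Sack of grain: 14 × 9.8 = 137.2 N down at 0.57 m → arm 2.33 m, τ = 137.2 × 2.33 = 319.7 N·m counterclockwise.
Net moment of known loads = 432.9 N·m clockwise.
An unknown mass m at 1.6 m has arm 1.3 m; its moment is m·g·1.3 counterclockwise.
For rotational equilibrium, m × 9.8 × 1.3 = 432.9, so m = 432.9 / (9.8 × 1.3) = 34 kg.

m ≈ 34 kg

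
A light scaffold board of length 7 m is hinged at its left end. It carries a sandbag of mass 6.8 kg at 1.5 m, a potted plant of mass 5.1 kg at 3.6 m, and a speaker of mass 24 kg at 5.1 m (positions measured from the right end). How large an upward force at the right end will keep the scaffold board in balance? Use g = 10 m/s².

Taking torques about the left end:
Sandbag: 6.8 × 10 = 68 N down at 1.5 m → arm 5.5 m, τ = 68 × 5.5 = 374 N·m clockwise.
Potted plant: 5.1 × 10 = 51 N down at 3.6 m → arm 3.4 m, τ = 51 × 3.4 = 173.4 N·m clockwise.
Speaker: 24 × 10 = 240 N down at 5.1 m → arm 1.9 m, τ = 240 × 1.9 = 456 N·m clockwise.
Net moment of the loads = 1003 N·m clockwise.
The upward force F acts at the right end, arm 7 m, giving F × 7 counterclockwise.
Στ = 0 ⇒ F × 7 = 1003 ⇒ F = 1003 / 7 = 143 N.

F ≈ 143 N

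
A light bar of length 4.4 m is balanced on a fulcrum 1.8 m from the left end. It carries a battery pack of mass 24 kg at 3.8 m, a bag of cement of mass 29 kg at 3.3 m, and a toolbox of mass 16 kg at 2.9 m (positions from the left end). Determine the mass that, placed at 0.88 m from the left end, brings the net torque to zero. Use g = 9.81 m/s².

m ≈ 119 kg

Choose the fulcrum (at 1.8 m from the left end) as the axis so the support reaction has zero arm there.
Battery pack: 24 × 9.81 = 235.4 N down at 3.8 m → arm 2 m, τ = 235.4 × 2 = 470.8 N·m clockwise.
Bag of cement: 29 × 9.81 = 284.5 N down at 3.3 m → arm 1.5 m, τ = 284.5 × 1.5 = 426.8 N·m clockwise.
Toolbox: 16 × 9.81 = 157 N down at 2.9 m → arm 1.1 m, τ = 157 × 1.1 = 172.7 N·m clockwise.
Net moment of known loads = 1070 N·m clockwise.
An unknown mass m at 0.88 m has arm 0.92 m; its moment is m·g·0.92 counterclockwise.
Στ = 0 ⇒ m × 9.81 × 0.92 = 1070 ⇒ m = 1070 / (9.81 × 0.92) = 119 kg.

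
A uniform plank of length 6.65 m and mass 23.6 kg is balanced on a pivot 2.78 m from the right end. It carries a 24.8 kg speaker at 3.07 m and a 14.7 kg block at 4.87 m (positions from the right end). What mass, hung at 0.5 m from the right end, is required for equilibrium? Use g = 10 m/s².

Sum moments about the pivot (at 2.78 m from the right end) (the support reaction has zero arm there).
Beam weight: 23.6 × 10 = 236 N down at 3.325 m → arm 0.545 m, τ = 236 × 0.545 = 128.6 N·m counterclockwise.
Speaker: 24.8 × 10 = 248 N down at 3.07 m → arm 0.29 m, τ = 248 × 0.29 = 71.92 N·m counterclockwise.
Block: 14.7 × 10 = 147 N down at 4.87 m → arm 2.09 m, τ = 147 × 2.09 = 307.2 N·m counterclockwise.
Net moment of known loads = 507.7 N·m counterclockwise.
An unknown mass m at 0.5 m has arm 2.28 m; its moment is m·g·2.28 clockwise.
For rotational equilibrium, m × 10 × 2.28 = 507.7, so m = 507.7 / (10 × 2.28) = 22.3 kg.

m ≈ 22.3 kg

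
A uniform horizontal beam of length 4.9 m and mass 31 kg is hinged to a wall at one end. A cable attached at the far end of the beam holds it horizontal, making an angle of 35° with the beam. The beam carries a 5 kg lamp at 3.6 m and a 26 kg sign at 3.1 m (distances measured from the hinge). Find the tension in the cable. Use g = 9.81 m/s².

T ≈ 609 N

Taking torques about the hinge:
Beam weight: 31 × 9.81 = 304.1 N down at 2.45 m → arm 2.45 m, τ = 304.1 × 2.45 = 745 N·m clockwise.
Lamp: 5 × 9.81 = 49.05 N down at 3.6 m → arm 3.6 m, τ = 49.05 × 3.6 = 176.6 N·m clockwise.
Sign: 26 × 9.81 = 255.1 N down at 3.1 m → arm 3.1 m, τ = 255.1 × 3.1 = 790.8 N·m clockwise.
Total clockwise load moment = 1712 N·m.
The cable tension T acts at 4.9 m; only its component perpendicular to the beam, T sinθ, produces torque. sin 35° = 0.5736.
Setting net torque to zero: T × 4.9 × 0.5736 = 1712 → T = 1712 / 2.811 = 609 N.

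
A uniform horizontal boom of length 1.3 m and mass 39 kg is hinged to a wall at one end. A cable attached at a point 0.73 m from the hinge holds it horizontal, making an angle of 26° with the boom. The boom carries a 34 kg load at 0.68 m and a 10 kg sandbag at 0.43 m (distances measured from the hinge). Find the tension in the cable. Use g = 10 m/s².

About the hinge:
Beam weight: 39 × 10 = 390 N down at 0.65 m → arm 0.65 m, τ = 390 × 0.65 = 253.5 N·m clockwise.
Load: 34 × 10 = 340 N down at 0.68 m → arm 0.68 m, τ = 340 × 0.68 = 231.2 N·m clockwise.
Sandbag: 10 × 10 = 100 N down at 0.43 m → arm 0.43 m, τ = 100 × 0.43 = 43 N·m clockwise.
Total clockwise load moment = 527.7 N·m.
The cable tension T acts at 0.73 m; only its component perpendicular to the boom, T sinθ, produces torque. sin 26° = 0.4384.
Setting net torque to zero: T × 0.73 × 0.4384 = 527.7 → T = 527.7 / 0.32 = 1650 N.

T ≈ 1650 N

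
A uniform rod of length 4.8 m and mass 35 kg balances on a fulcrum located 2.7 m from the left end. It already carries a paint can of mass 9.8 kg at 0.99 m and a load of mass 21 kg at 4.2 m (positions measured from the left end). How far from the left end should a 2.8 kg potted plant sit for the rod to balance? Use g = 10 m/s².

Sum moments about the fulcrum (at 2.7 m from the left end) (the support reaction has zero arm there).
Beam weight: 35 × 10 = 350 N down at 2.4 m → arm 0.3 m, τ = 350 × 0.3 = 105 N·m counterclockwise.
Paint can: 9.8 × 10 = 98 N down at 0.99 m → arm 1.71 m, τ = 98 × 1.71 = 167.6 N·m counterclockwise.
Load: 21 × 10 = 210 N down at 4.2 m → arm 1.5 m, τ = 210 × 1.5 = 315 N·m clockwise.
Net moment of existing loads = 42.4 N·m clockwise.
The potted plant weighs 2.8 × 10 = 28 N and must supply an equal counterclockwise moment, so its lever arm about the fulcrum is 42.4 / 28 = 1.51 m.
That puts it at 2.7 − 1.51 = 1.19 m from the left end.

x ≈ 1.19 m from the left end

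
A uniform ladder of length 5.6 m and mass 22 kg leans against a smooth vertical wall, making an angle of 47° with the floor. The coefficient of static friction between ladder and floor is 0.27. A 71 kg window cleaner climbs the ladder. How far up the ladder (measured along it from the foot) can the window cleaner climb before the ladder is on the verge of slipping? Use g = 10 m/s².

d ≈ 1.26 m

About the foot of the ladder:
Ladder weight 22×10 = 220 N acts at 2.8 m along the ladder; its horizontal arm is 2.8·cos47° = 1.91 m → τ = 420.2 N·m clockwise.
Window cleaner weight 71×10 = 710 N at distance d → arm d·cos47° → τ = 710·d·0.682 clockwise.
Wall normal N at the top has arm L sinθ = 4.096 m counterclockwise, so Στ = 0 gives N·4.096 = 420.2 + 484.2·d.
ΣFy = 0 ⇒ N_floor = 930 N, so the maximum friction is μ_s·N_floor = 0.27×930 = 251.1 N. ΣFx = 0 ⇒ N_wall = f, so at the slipping point N = 251.1 N.
Substituting: 251.1×4.096 = 420.2 + 484.2·d ⇒ d = (1029 − 420.2) / 484.2 = 1.26 m.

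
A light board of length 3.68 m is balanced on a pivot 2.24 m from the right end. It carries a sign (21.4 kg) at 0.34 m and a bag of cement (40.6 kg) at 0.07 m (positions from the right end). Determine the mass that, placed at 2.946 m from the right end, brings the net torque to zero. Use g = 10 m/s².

m ≈ 182 kg

About the pivot (at 2.24 m from the right end):
Sign: 21.4 × 10 = 214 N down at 0.34 m → arm 1.9 m, τ = 214 × 1.9 = 406.6 N·m clockwise.
Bag of cement: 40.6 × 10 = 406 N down at 0.07 m → arm 2.17 m, τ = 406 × 2.17 = 881 N·m clockwise.
Net moment of known loads = 1288 N·m clockwise.
An unknown mass m at 2.946 m has arm 0.706 m; its moment is m·g·0.706 counterclockwise.
Balancing moments: m × 10 × 0.706 = 1288, giving m = 1288 / (10 × 0.706) = 182 kg.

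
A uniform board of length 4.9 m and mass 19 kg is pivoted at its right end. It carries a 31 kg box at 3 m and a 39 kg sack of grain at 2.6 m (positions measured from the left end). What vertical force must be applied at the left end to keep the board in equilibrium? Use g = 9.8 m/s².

Sum moments about the right end (the unknown pivot reaction has zero arm there).
Beam weight: 19 × 9.8 = 186.2 N down at 2.45 m → arm 2.45 m, τ = 186.2 × 2.45 = 456.2 N·m counterclockwise.
Box: 31 × 9.8 = 303.8 N down at 3 m → arm 1.9 m, τ = 303.8 × 1.9 = 577.2 N·m counterclockwise.
Sack of grain: 39 × 9.8 = 382.2 N down at 2.6 m → arm 2.3 m, τ = 382.2 × 2.3 = 879.1 N·m counterclockwise.
Net moment of the loads = 1912 N·m counterclockwise.
The upward force F acts at the left end, arm 4.9 m, giving F × 4.9 clockwise.
Setting net torque to zero: F × 4.9 = 1912 → F = 1912 / 4.9 = 390 N.

F ≈ 390 N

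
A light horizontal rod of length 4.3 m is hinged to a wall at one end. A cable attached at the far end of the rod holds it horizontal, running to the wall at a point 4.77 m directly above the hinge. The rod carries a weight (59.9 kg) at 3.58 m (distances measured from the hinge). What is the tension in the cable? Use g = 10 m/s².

T ≈ 671 N

Choose the hinge as the axis so the unknown hinge reaction has zero arm there.
Weight: 59.9 × 10 = 599 N down at 3.58 m → arm 3.58 m, τ = 599 × 3.58 = 2144 N·m clockwise.
Total clockwise load moment = 2144 N·m.
The cable tension T acts at 4.3 m; only its component perpendicular to the rod, T sinθ, produces torque. sinθ = h/√(h²+d²) = 4.77/√(4.77²+4.3²) = 0.7428.
Setting net torque to zero: T × 4.3 × 0.7428 = 2144 → T = 2144 / 3.194 = 671 N.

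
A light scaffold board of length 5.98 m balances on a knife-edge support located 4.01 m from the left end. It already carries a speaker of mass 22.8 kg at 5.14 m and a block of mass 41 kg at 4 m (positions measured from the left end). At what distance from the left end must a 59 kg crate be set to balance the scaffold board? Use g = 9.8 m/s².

Take moments about the knife-edge support (at 4.01 m from the left end).
Speaker: 22.8 × 9.8 = 223.4 N down at 5.14 m → arm 1.13 m, τ = 223.4 × 1.13 = 252.4 N·m clockwise.
Block: 41 × 9.8 = 401.8 N down at 4 m → arm 0.01 m, τ = 401.8 × 0.01 = 4.018 N·m counterclockwise.
Net moment of existing loads = 248.4 N·m clockwise.
The crate weighs 59 × 9.8 = 578.2 N and must supply an equal counterclockwise moment, so its lever arm about the knife-edge support is 248.4 / 578.2 = 0.43 m.
That puts it at 4.01 − 0.43 = 3.58 m from the left end.

x ≈ 3.58 m from the left end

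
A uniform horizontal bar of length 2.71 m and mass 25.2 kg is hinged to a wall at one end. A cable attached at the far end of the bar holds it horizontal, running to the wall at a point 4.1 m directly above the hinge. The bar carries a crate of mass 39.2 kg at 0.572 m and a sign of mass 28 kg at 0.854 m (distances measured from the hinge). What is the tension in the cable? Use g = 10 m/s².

T ≈ 356 N

Sum moments about the hinge (the unknown hinge reaction has zero arm there).
Beam weight: 25.2 × 10 = 252 N down at 1.355 m → arm 1.355 m, τ = 252 × 1.355 = 341.5 N·m clockwise.
Crate: 39.2 × 10 = 392 N down at 0.572 m → arm 0.572 m, τ = 392 × 0.572 = 224.2 N·m clockwise.
Sign: 28 × 10 = 280 N down at 0.854 m → arm 0.854 m, τ = 280 × 0.854 = 239.1 N·m clockwise.
Total clockwise load moment = 804.8 N·m.
The cable tension T acts at 2.71 m; only its component perpendicular to the bar, T sinθ, produces torque. sinθ = h/√(h²+d²) = 4.1/√(4.1²+2.71²) = 0.8342.
Setting net torque to zero: T × 2.71 × 0.8342 = 804.8 → T = 804.8 / 2.261 = 356 N.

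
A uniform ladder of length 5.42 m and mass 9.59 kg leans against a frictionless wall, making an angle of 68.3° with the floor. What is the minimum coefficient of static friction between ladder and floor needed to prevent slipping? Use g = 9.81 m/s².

μ_min ≈ 0.199

Take moments about the foot of the ladder.
Ladder weight 9.59×9.81 = 94.08 N acts at 2.71 m along the ladder; its horizontal arm is 2.71·cos68.3° = 1.002 m → τ = 94.27 N·m clockwise.
Wall normal N acts horizontally at the top; its moment arm is the height L sinθ = 5.42·sin68.3° = 5.036 m, counterclockwise.
For rotational equilibrium, N × 5.036 = 94.27, so N = 18.72 N.
ΣFx = 0 ⇒ f = N_wall = 18.72 N. ΣFy = 0 ⇒ N_floor = 94.08 N.
μ_min = f / N_floor = 18.72 / 94.08 = 0.199.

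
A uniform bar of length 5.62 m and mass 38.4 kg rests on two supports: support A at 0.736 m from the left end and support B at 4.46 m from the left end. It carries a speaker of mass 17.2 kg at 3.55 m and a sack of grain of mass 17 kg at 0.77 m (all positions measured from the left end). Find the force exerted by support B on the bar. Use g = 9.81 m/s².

Taking torques about support A:
Beam weight: 38.4 × 9.81 = 376.7 N down at 2.81 m → arm 2.074 m, τ = 376.7 × 2.074 = 781.3 N·m clockwise.
Speaker: 17.2 × 9.81 = 168.7 N down at 3.55 m → arm 2.814 m, τ = 168.7 × 2.814 = 474.7 N·m clockwise.
Sack of grain: 17 × 9.81 = 166.8 N down at 0.77 m → arm 0.034 m, τ = 166.8 × 0.034 = 5.671 N·m clockwise.
Net load moment about support A = 1262 N·m clockwise.
Reaction R at support B is upward at 4.46 m, arm 3.724 m → moment R × 3.724 counterclockwise.
Balancing moments: R × 3.724 = 1262, giving R = 339 N.

R_B ≈ 339 N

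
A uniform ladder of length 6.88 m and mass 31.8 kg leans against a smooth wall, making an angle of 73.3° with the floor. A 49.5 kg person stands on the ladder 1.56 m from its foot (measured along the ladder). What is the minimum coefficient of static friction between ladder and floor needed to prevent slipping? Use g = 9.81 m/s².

μ_min ≈ 0.1

Sum moments about the foot of the ladder (the floor normal and friction both act there and drop out).
Ladder weight 31.8×9.81 = 312 N acts at 3.44 m along the ladder; its horizontal arm is 3.44·cos73.3° = 0.9885 m → τ = 308.4 N·m clockwise.
Person: 49.5×9.81 = 485.6 N at 1.56 m → arm 0.4483 m → τ = 217.7 N·m clockwise.
Wall normal N acts horizontally at the top; its moment arm is the height L sinθ = 6.88·sin73.3° = 6.59 m, counterclockwise.
For rotational equilibrium, N × 6.59 = 526.1, so N = 79.83 N.
ΣFx = 0 ⇒ f = N_wall = 79.83 N. ΣFy = 0 ⇒ N_floor = 797.6 N.
μ_min = f / N_floor = 79.83 / 797.6 = 0.1.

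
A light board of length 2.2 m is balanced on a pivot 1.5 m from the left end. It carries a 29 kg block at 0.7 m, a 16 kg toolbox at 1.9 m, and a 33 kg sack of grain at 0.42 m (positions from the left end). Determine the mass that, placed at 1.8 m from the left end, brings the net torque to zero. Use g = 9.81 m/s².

m ≈ 175 kg

Sum moments about the pivot (at 1.5 m from the left end) (the support reaction has zero arm there).
Block: 29 × 9.81 = 284.5 N down at 0.7 m → arm 0.8 m, τ = 284.5 × 0.8 = 227.6 N·m counterclockwise.
Toolbox: 16 × 9.81 = 157 N down at 1.9 m → arm 0.4 m, τ = 157 × 0.4 = 62.8 N·m clockwise.
Sack of grain: 33 × 9.81 = 323.7 N down at 0.42 m → arm 1.08 m, τ = 323.7 × 1.08 = 349.6 N·m counterclockwise.
Net moment of known loads = 514.4 N·m counterclockwise.
An unknown mass m at 1.8 m has arm 0.3 m; its moment is m·g·0.3 clockwise.
For rotational equilibrium, m × 9.81 × 0.3 = 514.4, so m = 514.4 / (9.81 × 0.3) = 175 kg.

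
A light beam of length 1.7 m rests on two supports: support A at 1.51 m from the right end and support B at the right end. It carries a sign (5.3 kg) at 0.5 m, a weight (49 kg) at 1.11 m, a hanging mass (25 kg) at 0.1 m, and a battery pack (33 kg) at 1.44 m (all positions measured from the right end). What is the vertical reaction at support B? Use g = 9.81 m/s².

About support A:
Sign: 5.3 × 9.81 = 51.99 N down at 0.5 m → arm 1.01 m, τ = 51.99 × 1.01 = 52.51 N·m clockwise.
Weight: 49 × 9.81 = 480.7 N down at 1.11 m → arm 0.4 m, τ = 480.7 × 0.4 = 192.3 N·m clockwise.
Hanging mass: 25 × 9.81 = 245.2 N down at 0.1 m → arm 1.41 m, τ = 245.2 × 1.41 = 345.7 N·m clockwise.
Battery pack: 33 × 9.81 = 323.7 N down at 1.44 m → arm 0.07 m, τ = 323.7 × 0.07 = 22.66 N·m clockwise.
Net load moment about support A = 613.2 N·m clockwise.
Reaction R at support B is upward at 0 m, arm 1.51 m → moment R × 1.51 counterclockwise.
Setting net torque to zero: R × 1.51 = 613.2 → R = 406 N.

R_B ≈ 406 N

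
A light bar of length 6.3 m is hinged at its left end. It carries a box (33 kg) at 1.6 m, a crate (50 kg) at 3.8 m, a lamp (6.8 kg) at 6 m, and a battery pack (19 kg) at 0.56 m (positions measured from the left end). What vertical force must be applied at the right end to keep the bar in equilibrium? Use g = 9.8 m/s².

Sum moments about the left end (the unknown pivot reaction has zero arm there).
Box: 33 × 9.8 = 323.4 N down at 1.6 m → arm 1.6 m, τ = 323.4 × 1.6 = 517.4 N·m clockwise.
Crate: 50 × 9.8 = 490 N down at 3.8 m → arm 3.8 m, τ = 490 × 3.8 = 1862 N·m clockwise.
Lamp: 6.8 × 9.8 = 66.64 N down at 6 m → arm 6 m, τ = 66.64 × 6 = 399.8 N·m clockwise.
Battery pack: 19 × 9.8 = 186.2 N down at 0.56 m → arm 0.56 m, τ = 186.2 × 0.56 = 104.3 N·m clockwise.
Net moment of the loads = 2884 N·m clockwise.
The upward force F acts at the right end, arm 6.3 m, giving F × 6.3 counterclockwise.
Balancing moments: F × 6.3 = 2884, giving F = 2884 / 6.3 = 458 N.

F ≈ 458 N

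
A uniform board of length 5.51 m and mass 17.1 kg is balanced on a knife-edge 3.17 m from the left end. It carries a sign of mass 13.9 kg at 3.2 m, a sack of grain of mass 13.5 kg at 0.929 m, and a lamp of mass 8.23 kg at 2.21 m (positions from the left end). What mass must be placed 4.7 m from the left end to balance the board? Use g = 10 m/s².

About the knife-edge (at 3.17 m from the left end):
Beam weight: 17.1 × 10 = 171 N down at 2.755 m → arm 0.415 m, τ = 171 × 0.415 = 70.97 N·m counterclockwise.
Sign: 13.9 × 10 = 139 N down at 3.2 m → arm 0.03 m, τ = 139 × 0.03 = 4.17 N·m clockwise.
Sack of grain: 13.5 × 10 = 135 N down at 0.929 m → arm 2.241 m, τ = 135 × 2.241 = 302.5 N·m counterclockwise.
Lamp: 8.23 × 10 = 82.3 N down at 2.21 m → arm 0.96 m, τ = 82.3 × 0.96 = 79.01 N·m counterclockwise.
Net moment of known loads = 448.3 N·m counterclockwise.
An unknown mass m at 4.7 m has arm 1.53 m; its moment is m·g·1.53 clockwise.
Setting net torque to zero: m × 10 × 1.53 = 448.3 → m = 448.3 / (10 × 1.53) = 29.3 kg.

m ≈ 29.3 kg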